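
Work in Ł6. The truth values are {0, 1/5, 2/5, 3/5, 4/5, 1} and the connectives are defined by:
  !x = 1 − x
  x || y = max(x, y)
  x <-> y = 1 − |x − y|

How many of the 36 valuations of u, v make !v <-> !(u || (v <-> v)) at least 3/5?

value 1: 6 assignments (counts)
value 4/5: 6 assignments (counts)
value 3/5: 6 assignments (counts)
value 2/5: 6 assignments
value 1/5: 6 assignments
value 0: 6 assignments
So 18 of the 36 assignments meet the threshold.

18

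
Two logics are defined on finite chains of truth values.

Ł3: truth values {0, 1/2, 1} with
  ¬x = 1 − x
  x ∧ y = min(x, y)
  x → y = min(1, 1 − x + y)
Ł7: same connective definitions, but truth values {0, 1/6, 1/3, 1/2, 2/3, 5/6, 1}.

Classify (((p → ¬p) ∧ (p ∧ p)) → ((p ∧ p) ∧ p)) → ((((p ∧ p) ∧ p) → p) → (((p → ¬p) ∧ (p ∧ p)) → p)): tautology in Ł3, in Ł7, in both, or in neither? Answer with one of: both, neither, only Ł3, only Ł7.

In Ł3: every assignment gives 1 — tautology.
In Ł7: every assignment gives 1 — tautology.

both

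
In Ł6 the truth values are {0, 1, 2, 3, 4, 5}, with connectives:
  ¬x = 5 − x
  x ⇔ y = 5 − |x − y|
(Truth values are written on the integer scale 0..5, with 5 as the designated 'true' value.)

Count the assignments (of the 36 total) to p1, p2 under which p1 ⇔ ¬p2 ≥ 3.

value 5: 6 assignments (counts)
value 4: 10 assignments (counts)
value 3: 8 assignments (counts)
value 2: 6 assignments
value 1: 4 assignments
value 0: 2 assignments
So 24 of the 36 assignments meet the threshold.

24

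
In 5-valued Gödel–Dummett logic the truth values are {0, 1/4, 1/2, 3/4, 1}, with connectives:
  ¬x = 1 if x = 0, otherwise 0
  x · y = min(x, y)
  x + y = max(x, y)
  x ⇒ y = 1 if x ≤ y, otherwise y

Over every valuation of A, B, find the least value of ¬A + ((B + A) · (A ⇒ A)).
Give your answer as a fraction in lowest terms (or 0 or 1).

Take A = 1/4, B = 0:
¬A = ¬1/4 = 0
B + A = 0 + 1/4 = 1/4
A ⇒ A = 1/4 ⇒ 1/4 = 1
(B + A) · (A ⇒ A) = 1/4 · 1 = 1/4
¬A + ((B + A) · (A ⇒ A)) = 0 + 1/4 = 1/4
No assignment yields a value below 1/4, so this is the minimum.

1/4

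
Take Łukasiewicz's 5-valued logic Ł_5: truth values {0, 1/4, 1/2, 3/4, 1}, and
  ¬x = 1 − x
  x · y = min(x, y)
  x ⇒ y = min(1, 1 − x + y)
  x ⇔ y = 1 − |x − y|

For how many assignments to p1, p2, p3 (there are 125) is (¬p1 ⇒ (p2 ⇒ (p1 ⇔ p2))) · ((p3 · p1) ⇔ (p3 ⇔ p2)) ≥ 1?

23

value 1: 23 assignments (counts)
value 3/4: 32 assignments
value 1/2: 36 assignments
value 1/4: 20 assignments
value 0: 14 assignments
So 23 of the 125 assignments meet the threshold.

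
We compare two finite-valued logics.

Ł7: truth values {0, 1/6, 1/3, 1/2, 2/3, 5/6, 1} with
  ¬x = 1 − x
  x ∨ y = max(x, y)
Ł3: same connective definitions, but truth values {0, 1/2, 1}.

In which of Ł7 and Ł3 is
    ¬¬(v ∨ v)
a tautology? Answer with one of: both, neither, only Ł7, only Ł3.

In Ł7: at v = 0 the value is 0 — not a tautology.
In Ł3: at v = 0 the value is 0 — not a tautology.

neither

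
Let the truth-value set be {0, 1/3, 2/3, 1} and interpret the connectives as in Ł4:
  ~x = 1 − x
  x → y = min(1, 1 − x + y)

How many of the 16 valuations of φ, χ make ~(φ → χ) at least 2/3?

3

φ = 0, χ = 0 ↦ 0  <
φ = 0, χ = 1/3 ↦ 0  <
φ = 0, χ = 2/3 ↦ 0  <
φ = 0, χ = 1 ↦ 0  <
φ = 1/3, χ = 0 ↦ 1/3  <
φ = 1/3, χ = 1/3 ↦ 0  <
φ = 1/3, χ = 2/3 ↦ 0  <
φ = 1/3, χ = 1 ↦ 0  <
φ = 2/3, χ = 0 ↦ 2/3  ≥
φ = 2/3, χ = 1/3 ↦ 1/3  <
φ = 2/3, χ = 2/3 ↦ 0  <
φ = 2/3, χ = 1 ↦ 0  <
φ = 1, χ = 0 ↦ 1  ≥
φ = 1, χ = 1/3 ↦ 2/3  ≥
φ = 1, χ = 2/3 ↦ 1/3  <
φ = 1, χ = 1 ↦ 0  <
So 3 of the 16 assignments meet the threshold.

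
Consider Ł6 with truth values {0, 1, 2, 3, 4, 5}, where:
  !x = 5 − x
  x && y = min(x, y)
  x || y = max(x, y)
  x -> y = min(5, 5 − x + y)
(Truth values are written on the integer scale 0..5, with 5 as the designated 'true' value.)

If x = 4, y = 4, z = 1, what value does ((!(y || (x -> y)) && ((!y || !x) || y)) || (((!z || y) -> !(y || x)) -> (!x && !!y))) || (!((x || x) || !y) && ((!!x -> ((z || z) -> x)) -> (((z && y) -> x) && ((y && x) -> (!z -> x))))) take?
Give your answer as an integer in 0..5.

4

x -> y = 4 -> 4 = 5
y || (x -> y) = 4 || 5 = 5
!(y || (x -> y)) = !5 = 0
!y = !4 = 1
!x = !4 = 1
!y || !x = 1 || 1 = 1
(!y || !x) || y = 1 || 4 = 4
!(y || (x -> y)) && ((!y || !x) || y) = 0 && 4 = 0
!z = !1 = 4
!z || y = 4 || 4 = 4
y || x = 4 || 4 = 4
!(y || x) = !4 = 1
(!z || y) -> !(y || x) = 4 -> 1 = 2
!x = !4 = 1
!y = !4 = 1
!!y = !1 = 4
!x && !!y = 1 && 4 = 1
((!z || y) -> !(y || x)) -> (!x && !!y) = 2 -> 1 = 4
(!(y || (x -> y)) && ((!y || !x) || y)) || (((!z || y) -> !(y || x)) -> (!x && !!y)) = 0 || 4 = 4
x || x = 4 || 4 = 4
!y = !4 = 1
(x || x) || !y = 4 || 1 = 4
!((x || x) || !y) = !4 = 1
!x = !4 = 1
!!x = !1 = 4
z || z = 1 || 1 = 1
(z || z) -> x = 1 -> 4 = 5
!!x -> ((z || z) -> x) = 4 -> 5 = 5
z && y = 1 && 4 = 1
(z && y) -> x = 1 -> 4 = 5
y && x = 4 && 4 = 4
!z = !1 = 4
!z -> x = 4 -> 4 = 5
(y && x) -> (!z -> x) = 4 -> 5 = 5
((z && y) -> x) && ((y && x) -> (!z -> x)) = 5 && 5 = 5
(!!x -> ((z || z) -> x)) -> (((z && y) -> x) && ((y && x) -> (!z -> x))) = 5 -> 5 = 5
!((x || x) || !y) && ((!!x -> ((z || z) -> x)) -> (((z && y) -> x) && ((y && x) -> (!z -> x)))) = 1 && 5 = 1
((!(y || (x -> y)) && ((!y || !x) || y)) || (((!z || y) -> !(y || x)) -> (!x && !!y))) || (!((x || x) || !y) && ((!!x -> ((z || z) -> x)) -> (((z && y) -> x) && ((y && x) -> (!z -> x))))) = 4 || 1 = 4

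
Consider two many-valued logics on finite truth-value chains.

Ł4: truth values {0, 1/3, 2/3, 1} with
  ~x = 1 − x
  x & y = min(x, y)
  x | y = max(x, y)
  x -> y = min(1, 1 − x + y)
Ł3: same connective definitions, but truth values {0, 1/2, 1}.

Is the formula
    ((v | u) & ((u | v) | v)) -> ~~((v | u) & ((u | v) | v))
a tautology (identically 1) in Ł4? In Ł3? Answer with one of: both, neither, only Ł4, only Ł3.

In Ł4: every assignment gives 1 — tautology.
In Ł3: every assignment gives 1 — tautology.

both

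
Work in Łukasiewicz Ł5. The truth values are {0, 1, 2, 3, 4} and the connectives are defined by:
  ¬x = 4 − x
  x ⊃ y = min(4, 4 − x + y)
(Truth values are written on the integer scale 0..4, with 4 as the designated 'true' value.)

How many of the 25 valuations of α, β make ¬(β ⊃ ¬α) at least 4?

value 4: 1 assignment (counts)
value 3: 2 assignments
value 2: 3 assignments
value 1: 4 assignments
value 0: 15 assignments
So 1 of the 25 assignments meets the threshold.

1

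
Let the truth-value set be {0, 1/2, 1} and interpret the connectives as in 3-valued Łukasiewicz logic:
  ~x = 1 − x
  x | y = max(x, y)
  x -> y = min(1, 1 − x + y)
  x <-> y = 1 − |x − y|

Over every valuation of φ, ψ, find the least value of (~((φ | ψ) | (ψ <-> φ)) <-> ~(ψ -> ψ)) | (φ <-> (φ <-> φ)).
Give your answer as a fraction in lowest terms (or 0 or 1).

1/2

Take φ = 0, ψ = 1/2:
φ | ψ = 0 | 1/2 = 1/2
ψ <-> φ = 1/2 <-> 0 = 1/2
(φ | ψ) | (ψ <-> φ) = 1/2 | 1/2 = 1/2
~((φ | ψ) | (ψ <-> φ)) = ~1/2 = 1/2
ψ -> ψ = 1/2 -> 1/2 = 1
~(ψ -> ψ) = ~1 = 0
~((φ | ψ) | (ψ <-> φ)) <-> ~(ψ -> ψ) = 1/2 <-> 0 = 1/2
φ <-> φ = 0 <-> 0 = 1
φ <-> (φ <-> φ) = 0 <-> 1 = 0
(~((φ | ψ) | (ψ <-> φ)) <-> ~(ψ -> ψ)) | (φ <-> (φ <-> φ)) = 1/2 | 0 = 1/2
No assignment yields a value below 1/2, so this is the minimum.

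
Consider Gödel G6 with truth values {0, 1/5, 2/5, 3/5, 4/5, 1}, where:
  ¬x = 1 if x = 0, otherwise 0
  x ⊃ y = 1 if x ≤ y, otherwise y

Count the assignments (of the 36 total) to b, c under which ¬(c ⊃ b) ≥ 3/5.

value 1: 5 assignments (counts)
value 0: 31 assignments
So 5 of the 36 assignments meet the threshold.

5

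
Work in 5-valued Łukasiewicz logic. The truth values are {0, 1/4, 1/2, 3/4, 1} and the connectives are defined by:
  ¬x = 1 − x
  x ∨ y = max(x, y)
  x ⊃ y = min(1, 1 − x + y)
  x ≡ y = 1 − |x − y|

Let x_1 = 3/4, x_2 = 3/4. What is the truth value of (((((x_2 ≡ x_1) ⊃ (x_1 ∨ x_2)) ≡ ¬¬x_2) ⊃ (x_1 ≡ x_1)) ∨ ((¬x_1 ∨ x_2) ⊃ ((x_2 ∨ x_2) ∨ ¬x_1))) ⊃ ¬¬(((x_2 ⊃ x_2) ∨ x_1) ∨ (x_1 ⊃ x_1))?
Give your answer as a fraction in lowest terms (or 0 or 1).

1

x_2 ≡ x_1 = 3/4 ≡ 3/4 = 1
x_1 ∨ x_2 = 3/4 ∨ 3/4 = 3/4
(x_2 ≡ x_1) ⊃ (x_1 ∨ x_2) = 1 ⊃ 3/4 = 3/4
¬x_2 = ¬3/4 = 1/4
¬¬x_2 = ¬1/4 = 3/4
((x_2 ≡ x_1) ⊃ (x_1 ∨ x_2)) ≡ ¬¬x_2 = 3/4 ≡ 3/4 = 1
x_1 ≡ x_1 = 3/4 ≡ 3/4 = 1
(((x_2 ≡ x_1) ⊃ (x_1 ∨ x_2)) ≡ ¬¬x_2) ⊃ (x_1 ≡ x_1) = 1 ⊃ 1 = 1
¬x_1 = ¬3/4 = 1/4
¬x_1 ∨ x_2 = 1/4 ∨ 3/4 = 3/4
x_2 ∨ x_2 = 3/4 ∨ 3/4 = 3/4
¬x_1 = ¬3/4 = 1/4
(x_2 ∨ x_2) ∨ ¬x_1 = 3/4 ∨ 1/4 = 3/4
(¬x_1 ∨ x_2) ⊃ ((x_2 ∨ x_2) ∨ ¬x_1) = 3/4 ⊃ 3/4 = 1
((((x_2 ≡ x_1) ⊃ (x_1 ∨ x_2)) ≡ ¬¬x_2) ⊃ (x_1 ≡ x_1)) ∨ ((¬x_1 ∨ x_2) ⊃ ((x_2 ∨ x_2) ∨ ¬x_1)) = 1 ∨ 1 = 1
x_2 ⊃ x_2 = 3/4 ⊃ 3/4 = 1
(x_2 ⊃ x_2) ∨ x_1 = 1 ∨ 3/4 = 1
x_1 ⊃ x_1 = 3/4 ⊃ 3/4 = 1
((x_2 ⊃ x_2) ∨ x_1) ∨ (x_1 ⊃ x_1) = 1 ∨ 1 = 1
¬(((x_2 ⊃ x_2) ∨ x_1) ∨ (x_1 ⊃ x_1)) = ¬1 = 0
¬¬(((x_2 ⊃ x_2) ∨ x_1) ∨ (x_1 ⊃ x_1)) = ¬0 = 1
(((((x_2 ≡ x_1) ⊃ (x_1 ∨ x_2)) ≡ ¬¬x_2) ⊃ (x_1 ≡ x_1)) ∨ ((¬x_1 ∨ x_2) ⊃ ((x_2 ∨ x_2) ∨ ¬x_1))) ⊃ ¬¬(((x_2 ⊃ x_2) ∨ x_1) ∨ (x_1 ⊃ x_1)) = 1 ⊃ 1 = 1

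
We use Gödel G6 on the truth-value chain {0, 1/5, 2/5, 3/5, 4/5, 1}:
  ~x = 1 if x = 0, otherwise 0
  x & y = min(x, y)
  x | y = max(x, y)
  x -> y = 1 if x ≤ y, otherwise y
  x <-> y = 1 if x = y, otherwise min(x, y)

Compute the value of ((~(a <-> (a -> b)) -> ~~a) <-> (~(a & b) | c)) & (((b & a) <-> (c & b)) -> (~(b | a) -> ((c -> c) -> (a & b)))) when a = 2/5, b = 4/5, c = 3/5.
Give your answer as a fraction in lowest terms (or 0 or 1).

a -> b = 2/5 -> 4/5 = 1
a <-> (a -> b) = 2/5 <-> 1 = 2/5
~(a <-> (a -> b)) = ~2/5 = 0
~a = ~2/5 = 0
~~a = ~0 = 1
~(a <-> (a -> b)) -> ~~a = 0 -> 1 = 1
a & b = 2/5 & 4/5 = 2/5
~(a & b) = ~2/5 = 0
~(a & b) | c = 0 | 3/5 = 3/5
(~(a <-> (a -> b)) -> ~~a) <-> (~(a & b) | c) = 1 <-> 3/5 = 3/5
b & a = 4/5 & 2/5 = 2/5
c & b = 3/5 & 4/5 = 3/5
(b & a) <-> (c & b) = 2/5 <-> 3/5 = 2/5
b | a = 4/5 | 2/5 = 4/5
~(b | a) = ~4/5 = 0
c -> c = 3/5 -> 3/5 = 1
a & b = 2/5 & 4/5 = 2/5
(c -> c) -> (a & b) = 1 -> 2/5 = 2/5
~(b | a) -> ((c -> c) -> (a & b)) = 0 -> 2/5 = 1
((b & a) <-> (c & b)) -> (~(b | a) -> ((c -> c) -> (a & b))) = 2/5 -> 1 = 1
((~(a <-> (a -> b)) -> ~~a) <-> (~(a & b) | c)) & (((b & a) <-> (c & b)) -> (~(b | a) -> ((c -> c) -> (a & b)))) = 3/5 & 1 = 3/5

3/5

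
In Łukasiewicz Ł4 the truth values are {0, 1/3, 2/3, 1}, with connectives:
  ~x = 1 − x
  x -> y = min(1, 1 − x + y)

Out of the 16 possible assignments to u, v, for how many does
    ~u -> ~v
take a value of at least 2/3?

13

u = 0, v = 0 ↦ 1  ≥
u = 0, v = 1/3 ↦ 2/3  ≥
u = 0, v = 2/3 ↦ 1/3  <
u = 0, v = 1 ↦ 0  <
u = 1/3, v = 0 ↦ 1  ≥
u = 1/3, v = 1/3 ↦ 1  ≥
u = 1/3, v = 2/3 ↦ 2/3  ≥
u = 1/3, v = 1 ↦ 1/3  <
u = 2/3, v = 0 ↦ 1  ≥
u = 2/3, v = 1/3 ↦ 1  ≥
u = 2/3, v = 2/3 ↦ 1  ≥
u = 2/3, v = 1 ↦ 2/3  ≥
u = 1, v = 0 ↦ 1  ≥
u = 1, v = 1/3 ↦ 1  ≥
u = 1, v = 2/3 ↦ 1  ≥
u = 1, v = 1 ↦ 1  ≥
So 13 of the 16 assignments meet the threshold.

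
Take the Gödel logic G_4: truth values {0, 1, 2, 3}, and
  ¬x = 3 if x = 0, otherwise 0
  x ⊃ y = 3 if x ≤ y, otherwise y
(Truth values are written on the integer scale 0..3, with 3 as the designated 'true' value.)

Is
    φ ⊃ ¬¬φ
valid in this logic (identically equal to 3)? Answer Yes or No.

Yes

φ = 0 ↦ 3
φ = 1 ↦ 3
φ = 2 ↦ 3
φ = 3 ↦ 3
Every assignment gives a value ≥ 3.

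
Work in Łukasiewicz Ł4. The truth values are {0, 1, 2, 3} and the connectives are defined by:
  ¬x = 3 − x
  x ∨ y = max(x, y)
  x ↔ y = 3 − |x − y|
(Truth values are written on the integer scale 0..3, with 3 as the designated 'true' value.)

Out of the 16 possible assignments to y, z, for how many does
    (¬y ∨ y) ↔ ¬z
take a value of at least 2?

10

y = 0, z = 0 ↦ 3  ≥
y = 0, z = 1 ↦ 2  ≥
y = 0, z = 2 ↦ 1  <
y = 0, z = 3 ↦ 0  <
y = 1, z = 0 ↦ 2  ≥
y = 1, z = 1 ↦ 3  ≥
y = 1, z = 2 ↦ 2  ≥
y = 1, z = 3 ↦ 1  <
y = 2, z = 0 ↦ 2  ≥
y = 2, z = 1 ↦ 3  ≥
y = 2, z = 2 ↦ 2  ≥
y = 2, z = 3 ↦ 1  <
y = 3, z = 0 ↦ 3  ≥
y = 3, z = 1 ↦ 2  ≥
y = 3, z = 2 ↦ 1  <
y = 3, z = 3 ↦ 0  <
So 10 of the 16 assignments meet the threshold.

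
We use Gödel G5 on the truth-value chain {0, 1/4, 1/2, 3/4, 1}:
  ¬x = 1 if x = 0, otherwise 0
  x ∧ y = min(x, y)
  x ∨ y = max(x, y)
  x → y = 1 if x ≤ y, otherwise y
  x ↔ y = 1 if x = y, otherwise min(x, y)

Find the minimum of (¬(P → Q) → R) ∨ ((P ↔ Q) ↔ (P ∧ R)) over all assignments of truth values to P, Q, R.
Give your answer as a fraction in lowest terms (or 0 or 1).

1/4

Take P = 1/4, Q = 0, R = 1/4:
P → Q = 1/4 → 0 = 0
¬(P → Q) = ¬0 = 1
¬(P → Q) → R = 1 → 1/4 = 1/4
P ↔ Q = 1/4 ↔ 0 = 0
P ∧ R = 1/4 ∧ 1/4 = 1/4
(P ↔ Q) ↔ (P ∧ R) = 0 ↔ 1/4 = 0
(¬(P → Q) → R) ∨ ((P ↔ Q) ↔ (P ∧ R)) = 1/4 ∨ 0 = 1/4
No assignment yields a value below 1/4, so this is the minimum.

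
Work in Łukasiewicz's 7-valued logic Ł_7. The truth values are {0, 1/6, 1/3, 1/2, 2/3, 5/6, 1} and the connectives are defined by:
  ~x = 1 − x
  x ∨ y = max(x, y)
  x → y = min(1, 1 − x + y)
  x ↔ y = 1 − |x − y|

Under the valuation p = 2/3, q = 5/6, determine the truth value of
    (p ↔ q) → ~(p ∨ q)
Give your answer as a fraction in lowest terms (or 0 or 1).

p ↔ q = 2/3 ↔ 5/6 = 5/6
p ∨ q = 2/3 ∨ 5/6 = 5/6
~(p ∨ q) = ~5/6 = 1/6
(p ↔ q) → ~(p ∨ q) = 5/6 → 1/6 = 1/3

1/3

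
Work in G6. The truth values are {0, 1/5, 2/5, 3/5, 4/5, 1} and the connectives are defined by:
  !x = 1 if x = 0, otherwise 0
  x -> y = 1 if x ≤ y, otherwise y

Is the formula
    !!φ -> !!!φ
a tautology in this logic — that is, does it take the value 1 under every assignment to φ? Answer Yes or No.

Counterexample: take φ = 1/5.
!φ = !1/5 = 0
!!φ = !0 = 1
!φ = !1/5 = 0
!!φ = !0 = 1
!!!φ = !1 = 0
!!φ -> !!!φ = 1 -> 0 = 0
This gives 0 ≠ 1.

No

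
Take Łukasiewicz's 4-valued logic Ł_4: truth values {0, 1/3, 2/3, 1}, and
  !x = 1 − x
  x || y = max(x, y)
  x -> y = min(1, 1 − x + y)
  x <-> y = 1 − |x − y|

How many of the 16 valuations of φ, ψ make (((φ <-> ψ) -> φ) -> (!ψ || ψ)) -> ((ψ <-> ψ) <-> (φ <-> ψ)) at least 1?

6

φ = 0, ψ = 0 ↦ 1  ≥
φ = 0, ψ = 1/3 ↦ 2/3  <
φ = 0, ψ = 2/3 ↦ 1/3  <
φ = 0, ψ = 1 ↦ 0  <
φ = 1/3, ψ = 0 ↦ 2/3  <
φ = 1/3, ψ = 1/3 ↦ 1  ≥
φ = 1/3, ψ = 2/3 ↦ 2/3  <
φ = 1/3, ψ = 1 ↦ 1/3  <
φ = 2/3, ψ = 0 ↦ 1/3  <
φ = 2/3, ψ = 1/3 ↦ 1  ≥
φ = 2/3, ψ = 2/3 ↦ 1  ≥
φ = 2/3, ψ = 1 ↦ 2/3  <
φ = 1, ψ = 0 ↦ 0  <
φ = 1, ψ = 1/3 ↦ 2/3  <
φ = 1, ψ = 2/3 ↦ 1  ≥
φ = 1, ψ = 1 ↦ 1  ≥
So 6 of the 16 assignments meet the threshold.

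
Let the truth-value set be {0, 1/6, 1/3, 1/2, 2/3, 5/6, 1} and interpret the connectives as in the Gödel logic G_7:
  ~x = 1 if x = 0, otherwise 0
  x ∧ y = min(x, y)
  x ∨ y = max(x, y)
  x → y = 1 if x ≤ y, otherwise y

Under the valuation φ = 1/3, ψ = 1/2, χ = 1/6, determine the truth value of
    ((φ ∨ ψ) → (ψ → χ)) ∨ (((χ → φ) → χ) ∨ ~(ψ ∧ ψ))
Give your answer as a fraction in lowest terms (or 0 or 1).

φ ∨ ψ = 1/3 ∨ 1/2 = 1/2
ψ → χ = 1/2 → 1/6 = 1/6
(φ ∨ ψ) → (ψ → χ) = 1/2 → 1/6 = 1/6
χ → φ = 1/6 → 1/3 = 1
(χ → φ) → χ = 1 → 1/6 = 1/6
ψ ∧ ψ = 1/2 ∧ 1/2 = 1/2
~(ψ ∧ ψ) = ~1/2 = 0
((χ → φ) → χ) ∨ ~(ψ ∧ ψ) = 1/6 ∨ 0 = 1/6
((φ ∨ ψ) → (ψ → χ)) ∨ (((χ → φ) → χ) ∨ ~(ψ ∧ ψ)) = 1/6 ∨ 1/6 = 1/6

1/6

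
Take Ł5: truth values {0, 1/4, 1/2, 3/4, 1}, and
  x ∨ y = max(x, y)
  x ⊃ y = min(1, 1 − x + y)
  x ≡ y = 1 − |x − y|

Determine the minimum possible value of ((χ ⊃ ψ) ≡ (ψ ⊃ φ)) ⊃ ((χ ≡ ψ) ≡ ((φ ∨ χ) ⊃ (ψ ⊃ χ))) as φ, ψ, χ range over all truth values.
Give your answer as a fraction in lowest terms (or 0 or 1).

1/2

Take φ = 0, ψ = 1/2, χ = 1:
χ ⊃ ψ = 1 ⊃ 1/2 = 1/2
ψ ⊃ φ = 1/2 ⊃ 0 = 1/2
(χ ⊃ ψ) ≡ (ψ ⊃ φ) = 1/2 ≡ 1/2 = 1
χ ≡ ψ = 1 ≡ 1/2 = 1/2
φ ∨ χ = 0 ∨ 1 = 1
ψ ⊃ χ = 1/2 ⊃ 1 = 1
(φ ∨ χ) ⊃ (ψ ⊃ χ) = 1 ⊃ 1 = 1
(χ ≡ ψ) ≡ ((φ ∨ χ) ⊃ (ψ ⊃ χ)) = 1/2 ≡ 1 = 1/2
((χ ⊃ ψ) ≡ (ψ ⊃ φ)) ⊃ ((χ ≡ ψ) ≡ ((φ ∨ χ) ⊃ (ψ ⊃ χ))) = 1 ⊃ 1/2 = 1/2
No assignment yields a value below 1/2, so this is the minimum.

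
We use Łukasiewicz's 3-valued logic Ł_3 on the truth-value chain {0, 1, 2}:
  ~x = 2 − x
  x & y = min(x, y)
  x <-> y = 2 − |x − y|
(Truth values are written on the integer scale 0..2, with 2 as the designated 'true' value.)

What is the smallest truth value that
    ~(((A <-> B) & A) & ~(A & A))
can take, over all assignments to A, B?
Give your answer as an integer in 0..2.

1

Take A = 1, B = 0:
A <-> B = 1 <-> 0 = 1
(A <-> B) & A = 1 & 1 = 1
A & A = 1 & 1 = 1
~(A & A) = ~1 = 1
((A <-> B) & A) & ~(A & A) = 1 & 1 = 1
~(((A <-> B) & A) & ~(A & A)) = ~1 = 1
No assignment yields a value below 1, so this is the minimum.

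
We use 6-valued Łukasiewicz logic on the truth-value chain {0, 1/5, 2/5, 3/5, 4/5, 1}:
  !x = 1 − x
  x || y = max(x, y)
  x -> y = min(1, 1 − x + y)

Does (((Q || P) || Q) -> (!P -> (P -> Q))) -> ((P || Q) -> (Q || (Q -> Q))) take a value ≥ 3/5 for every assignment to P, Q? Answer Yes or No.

At P = 2/5, Q = 4/5, for instance:
Q || P = 4/5 || 2/5 = 4/5
(Q || P) || Q = 4/5 || 4/5 = 4/5
!P = !2/5 = 3/5
P -> Q = 2/5 -> 4/5 = 1
!P -> (P -> Q) = 3/5 -> 1 = 1
((Q || P) || Q) -> (!P -> (P -> Q)) = 4/5 -> 1 = 1
P || Q = 2/5 || 4/5 = 4/5
Q -> Q = 4/5 -> 4/5 = 1
Q || (Q -> Q) = 4/5 || 1 = 1
(P || Q) -> (Q || (Q -> Q)) = 4/5 -> 1 = 1
(((Q || P) || Q) -> (!P -> (P -> Q))) -> ((P || Q) -> (Q || (Q -> Q))) = 1 -> 1 = 1
and checking the remaining 35 assignments likewise gives ≥ 3/5 in every case.

Yes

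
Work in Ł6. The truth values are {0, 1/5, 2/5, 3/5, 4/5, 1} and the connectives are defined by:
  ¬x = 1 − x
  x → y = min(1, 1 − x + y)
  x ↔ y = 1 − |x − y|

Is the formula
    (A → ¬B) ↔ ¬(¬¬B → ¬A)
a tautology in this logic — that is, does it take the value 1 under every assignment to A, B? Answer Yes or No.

No

Counterexample: take A = 0, B = 0.
¬B = ¬0 = 1
A → ¬B = 0 → 1 = 1
¬¬B = ¬1 = 0
¬A = ¬0 = 1
¬¬B → ¬A = 0 → 1 = 1
¬(¬¬B → ¬A) = ¬1 = 0
(A → ¬B) ↔ ¬(¬¬B → ¬A) = 1 ↔ 0 = 0
This gives 0 ≠ 1.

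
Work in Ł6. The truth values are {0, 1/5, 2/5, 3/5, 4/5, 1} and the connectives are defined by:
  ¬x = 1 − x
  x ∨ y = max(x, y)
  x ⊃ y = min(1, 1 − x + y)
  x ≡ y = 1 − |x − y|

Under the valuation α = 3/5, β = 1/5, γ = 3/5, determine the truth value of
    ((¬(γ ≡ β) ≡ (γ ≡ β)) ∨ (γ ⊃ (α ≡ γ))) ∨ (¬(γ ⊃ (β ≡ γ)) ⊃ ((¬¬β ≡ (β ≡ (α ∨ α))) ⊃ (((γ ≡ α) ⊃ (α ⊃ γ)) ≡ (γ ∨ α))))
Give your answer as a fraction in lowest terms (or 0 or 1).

γ ≡ β = 3/5 ≡ 1/5 = 3/5
¬(γ ≡ β) = ¬3/5 = 2/5
γ ≡ β = 3/5 ≡ 1/5 = 3/5
¬(γ ≡ β) ≡ (γ ≡ β) = 2/5 ≡ 3/5 = 4/5
α ≡ γ = 3/5 ≡ 3/5 = 1
γ ⊃ (α ≡ γ) = 3/5 ⊃ 1 = 1
(¬(γ ≡ β) ≡ (γ ≡ β)) ∨ (γ ⊃ (α ≡ γ)) = 4/5 ∨ 1 = 1
β ≡ γ = 1/5 ≡ 3/5 = 3/5
γ ⊃ (β ≡ γ) = 3/5 ⊃ 3/5 = 1
¬(γ ⊃ (β ≡ γ)) = ¬1 = 0
¬β = ¬1/5 = 4/5
¬¬β = ¬4/5 = 1/5
α ∨ α = 3/5 ∨ 3/5 = 3/5
β ≡ (α ∨ α) = 1/5 ≡ 3/5 = 3/5
¬¬β ≡ (β ≡ (α ∨ α)) = 1/5 ≡ 3/5 = 3/5
γ ≡ α = 3/5 ≡ 3/5 = 1
α ⊃ γ = 3/5 ⊃ 3/5 = 1
(γ ≡ α) ⊃ (α ⊃ γ) = 1 ⊃ 1 = 1
γ ∨ α = 3/5 ∨ 3/5 = 3/5
((γ ≡ α) ⊃ (α ⊃ γ)) ≡ (γ ∨ α) = 1 ≡ 3/5 = 3/5
(¬¬β ≡ (β ≡ (α ∨ α))) ⊃ (((γ ≡ α) ⊃ (α ⊃ γ)) ≡ (γ ∨ α)) = 3/5 ⊃ 3/5 = 1
¬(γ ⊃ (β ≡ γ)) ⊃ ((¬¬β ≡ (β ≡ (α ∨ α))) ⊃ (((γ ≡ α) ⊃ (α ⊃ γ)) ≡ (γ ∨ α))) = 0 ⊃ 1 = 1
((¬(γ ≡ β) ≡ (γ ≡ β)) ∨ (γ ⊃ (α ≡ γ))) ∨ (¬(γ ⊃ (β ≡ γ)) ⊃ ((¬¬β ≡ (β ≡ (α ∨ α))) ⊃ (((γ ≡ α) ⊃ (α ⊃ γ)) ≡ (γ ∨ α)))) = 1 ∨ 1 = 1

1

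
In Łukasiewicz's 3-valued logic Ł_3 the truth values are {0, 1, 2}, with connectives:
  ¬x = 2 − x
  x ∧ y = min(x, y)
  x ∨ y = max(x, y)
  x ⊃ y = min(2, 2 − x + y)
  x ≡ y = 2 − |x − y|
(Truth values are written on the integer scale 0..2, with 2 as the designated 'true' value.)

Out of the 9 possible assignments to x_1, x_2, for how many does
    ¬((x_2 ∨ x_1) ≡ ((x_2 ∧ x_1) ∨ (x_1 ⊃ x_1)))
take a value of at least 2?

x_1 = 0, x_2 = 0 ↦ 2  ≥
x_1 = 0, x_2 = 1 ↦ 1  <
x_1 = 0, x_2 = 2 ↦ 0  <
x_1 = 1, x_2 = 0 ↦ 1  <
x_1 = 1, x_2 = 1 ↦ 1  <
x_1 = 1, x_2 = 2 ↦ 0  <
x_1 = 2, x_2 = 0 ↦ 0  <
x_1 = 2, x_2 = 1 ↦ 0  <
x_1 = 2, x_2 = 2 ↦ 0  <
So 1 of the 9 assignments meets the threshold.

1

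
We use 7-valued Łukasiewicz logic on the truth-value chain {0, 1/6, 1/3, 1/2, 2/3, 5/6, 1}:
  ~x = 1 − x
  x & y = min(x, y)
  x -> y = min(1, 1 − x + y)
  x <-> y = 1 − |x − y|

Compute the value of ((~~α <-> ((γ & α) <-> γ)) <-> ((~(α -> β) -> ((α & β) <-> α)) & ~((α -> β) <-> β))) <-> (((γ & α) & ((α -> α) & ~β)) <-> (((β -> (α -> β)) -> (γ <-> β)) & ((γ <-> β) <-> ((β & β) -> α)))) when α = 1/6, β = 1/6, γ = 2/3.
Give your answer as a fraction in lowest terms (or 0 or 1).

5/6

~α = ~1/6 = 5/6
~~α = ~5/6 = 1/6
γ & α = 2/3 & 1/6 = 1/6
(γ & α) <-> γ = 1/6 <-> 2/3 = 1/2
~~α <-> ((γ & α) <-> γ) = 1/6 <-> 1/2 = 2/3
α -> β = 1/6 -> 1/6 = 1
~(α -> β) = ~1 = 0
α & β = 1/6 & 1/6 = 1/6
(α & β) <-> α = 1/6 <-> 1/6 = 1
~(α -> β) -> ((α & β) <-> α) = 0 -> 1 = 1
α -> β = 1/6 -> 1/6 = 1
(α -> β) <-> β = 1 <-> 1/6 = 1/6
~((α -> β) <-> β) = ~1/6 = 5/6
(~(α -> β) -> ((α & β) <-> α)) & ~((α -> β) <-> β) = 1 & 5/6 = 5/6
(~~α <-> ((γ & α) <-> γ)) <-> ((~(α -> β) -> ((α & β) <-> α)) & ~((α -> β) <-> β)) = 2/3 <-> 5/6 = 5/6
γ & α = 2/3 & 1/6 = 1/6
α -> α = 1/6 -> 1/6 = 1
~β = ~1/6 = 5/6
(α -> α) & ~β = 1 & 5/6 = 5/6
(γ & α) & ((α -> α) & ~β) = 1/6 & 5/6 = 1/6
α -> β = 1/6 -> 1/6 = 1
β -> (α -> β) = 1/6 -> 1 = 1
γ <-> β = 2/3 <-> 1/6 = 1/2
(β -> (α -> β)) -> (γ <-> β) = 1 -> 1/2 = 1/2
γ <-> β = 2/3 <-> 1/6 = 1/2
β & β = 1/6 & 1/6 = 1/6
(β & β) -> α = 1/6 -> 1/6 = 1
(γ <-> β) <-> ((β & β) -> α) = 1/2 <-> 1 = 1/2
((β -> (α -> β)) -> (γ <-> β)) & ((γ <-> β) <-> ((β & β) -> α)) = 1/2 & 1/2 = 1/2
((γ & α) & ((α -> α) & ~β)) <-> (((β -> (α -> β)) -> (γ <-> β)) & ((γ <-> β) <-> ((β & β) -> α))) = 1/6 <-> 1/2 = 2/3
((~~α <-> ((γ & α) <-> γ)) <-> ((~(α -> β) -> ((α & β) <-> α)) & ~((α -> β) <-> β))) <-> (((γ & α) & ((α -> α) & ~β)) <-> (((β -> (α -> β)) -> (γ <-> β)) & ((γ <-> β) <-> ((β & β) -> α)))) = 5/6 <-> 2/3 = 5/6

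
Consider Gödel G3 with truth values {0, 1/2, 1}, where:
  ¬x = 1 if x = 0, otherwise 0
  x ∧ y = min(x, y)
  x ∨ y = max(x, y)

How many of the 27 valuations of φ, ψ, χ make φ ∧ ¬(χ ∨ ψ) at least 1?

1

value 1: 1 assignment (counts)
value 1/2: 1 assignment
value 0: 25 assignments
So 1 of the 27 assignments meets the threshold.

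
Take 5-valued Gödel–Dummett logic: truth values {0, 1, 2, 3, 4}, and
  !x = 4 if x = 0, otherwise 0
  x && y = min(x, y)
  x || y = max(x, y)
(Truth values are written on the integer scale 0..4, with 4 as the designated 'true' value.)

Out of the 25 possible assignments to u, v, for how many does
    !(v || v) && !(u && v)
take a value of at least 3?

5

value 4: 5 assignments (counts)
value 0: 20 assignments
So 5 of the 25 assignments meet the threshold.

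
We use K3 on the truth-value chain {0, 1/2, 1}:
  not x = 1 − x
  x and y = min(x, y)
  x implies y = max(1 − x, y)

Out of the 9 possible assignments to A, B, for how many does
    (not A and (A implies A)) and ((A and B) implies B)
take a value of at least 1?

3

A = 0, B = 0 ↦ 1  ≥
A = 0, B = 1/2 ↦ 1  ≥
A = 0, B = 1 ↦ 1  ≥
A = 1/2, B = 0 ↦ 1/2  <
A = 1/2, B = 1/2 ↦ 1/2  <
A = 1/2, B = 1 ↦ 1/2  <
A = 1, B = 0 ↦ 0  <
A = 1, B = 1/2 ↦ 0  <
A = 1, B = 1 ↦ 0  <
So 3 of the 9 assignments meet the threshold.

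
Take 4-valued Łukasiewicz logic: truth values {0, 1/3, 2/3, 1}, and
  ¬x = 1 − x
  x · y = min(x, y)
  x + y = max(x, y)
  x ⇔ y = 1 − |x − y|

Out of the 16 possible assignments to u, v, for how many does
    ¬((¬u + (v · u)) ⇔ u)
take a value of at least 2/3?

u = 0, v = 0 ↦ 1  ≥
u = 0, v = 1/3 ↦ 1  ≥
u = 0, v = 2/3 ↦ 1  ≥
u = 0, v = 1 ↦ 1  ≥
u = 1/3, v = 0 ↦ 1/3  <
u = 1/3, v = 1/3 ↦ 1/3  <
u = 1/3, v = 2/3 ↦ 1/3  <
u = 1/3, v = 1 ↦ 1/3  <
u = 2/3, v = 0 ↦ 1/3  <
u = 2/3, v = 1/3 ↦ 1/3  <
u = 2/3, v = 2/3 ↦ 0  <
u = 2/3, v = 1 ↦ 0  <
u = 1, v = 0 ↦ 1  ≥
u = 1, v = 1/3 ↦ 2/3  ≥
u = 1, v = 2/3 ↦ 1/3  <
u = 1, v = 1 ↦ 0  <
So 6 of the 16 assignments meet the threshold.

6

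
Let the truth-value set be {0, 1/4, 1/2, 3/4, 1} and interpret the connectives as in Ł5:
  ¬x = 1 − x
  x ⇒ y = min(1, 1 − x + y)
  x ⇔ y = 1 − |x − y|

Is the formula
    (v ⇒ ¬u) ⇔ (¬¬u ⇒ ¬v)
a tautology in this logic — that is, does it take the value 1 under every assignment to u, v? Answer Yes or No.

At u = 1/2, v = 1/2, for instance:
¬u = ¬1/2 = 1/2
v ⇒ ¬u = 1/2 ⇒ 1/2 = 1
¬¬u = ¬1/2 = 1/2
¬v = ¬1/2 = 1/2
¬¬u ⇒ ¬v = 1/2 ⇒ 1/2 = 1
(v ⇒ ¬u) ⇔ (¬¬u ⇒ ¬v) = 1 ⇔ 1 = 1
and checking the remaining 24 assignments likewise gives ≥ 1 in every case.

Yes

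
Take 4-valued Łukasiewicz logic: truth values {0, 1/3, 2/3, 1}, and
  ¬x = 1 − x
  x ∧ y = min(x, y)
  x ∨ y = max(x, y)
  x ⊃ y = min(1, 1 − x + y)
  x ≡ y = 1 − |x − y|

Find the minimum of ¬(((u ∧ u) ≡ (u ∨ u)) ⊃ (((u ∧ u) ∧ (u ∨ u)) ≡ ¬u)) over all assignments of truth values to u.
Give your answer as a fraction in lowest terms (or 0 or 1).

Take u = 1/3:
u ∧ u = 1/3 ∧ 1/3 = 1/3
u ∨ u = 1/3 ∨ 1/3 = 1/3
(u ∧ u) ≡ (u ∨ u) = 1/3 ≡ 1/3 = 1
u ∧ u = 1/3 ∧ 1/3 = 1/3
u ∨ u = 1/3 ∨ 1/3 = 1/3
(u ∧ u) ∧ (u ∨ u) = 1/3 ∧ 1/3 = 1/3
¬u = ¬1/3 = 2/3
((u ∧ u) ∧ (u ∨ u)) ≡ ¬u = 1/3 ≡ 2/3 = 2/3
((u ∧ u) ≡ (u ∨ u)) ⊃ (((u ∧ u) ∧ (u ∨ u)) ≡ ¬u) = 1 ⊃ 2/3 = 2/3
¬(((u ∧ u) ≡ (u ∨ u)) ⊃ (((u ∧ u) ∧ (u ∨ u)) ≡ ¬u)) = ¬2/3 = 1/3
No assignment yields a value below 1/3, so this is the minimum.

1/3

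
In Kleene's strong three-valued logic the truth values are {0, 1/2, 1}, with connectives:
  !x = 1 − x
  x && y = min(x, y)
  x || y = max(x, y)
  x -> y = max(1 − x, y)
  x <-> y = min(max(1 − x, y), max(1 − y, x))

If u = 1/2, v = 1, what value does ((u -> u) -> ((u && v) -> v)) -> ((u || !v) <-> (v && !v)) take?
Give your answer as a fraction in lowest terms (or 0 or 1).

u -> u = 1/2 -> 1/2 = 1/2
u && v = 1/2 && 1 = 1/2
(u && v) -> v = 1/2 -> 1 = 1
(u -> u) -> ((u && v) -> v) = 1/2 -> 1 = 1
!v = !1 = 0
u || !v = 1/2 || 0 = 1/2
!v = !1 = 0
v && !v = 1 && 0 = 0
(u || !v) <-> (v && !v) = 1/2 <-> 0 = 1/2
((u -> u) -> ((u && v) -> v)) -> ((u || !v) <-> (v && !v)) = 1 -> 1/2 = 1/2

1/2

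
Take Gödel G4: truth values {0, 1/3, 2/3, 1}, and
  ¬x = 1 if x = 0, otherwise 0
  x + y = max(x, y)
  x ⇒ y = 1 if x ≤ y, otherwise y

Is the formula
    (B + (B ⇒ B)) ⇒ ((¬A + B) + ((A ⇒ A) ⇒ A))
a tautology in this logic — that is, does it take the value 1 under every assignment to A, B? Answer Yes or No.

Counterexample: take A = 1/3, B = 0.
B ⇒ B = 0 ⇒ 0 = 1
B + (B ⇒ B) = 0 + 1 = 1
¬A = ¬1/3 = 0
¬A + B = 0 + 0 = 0
A ⇒ A = 1/3 ⇒ 1/3 = 1
(A ⇒ A) ⇒ A = 1 ⇒ 1/3 = 1/3
(¬A + B) + ((A ⇒ A) ⇒ A) = 0 + 1/3 = 1/3
(B + (B ⇒ B)) ⇒ ((¬A + B) + ((A ⇒ A) ⇒ A)) = 1 ⇒ 1/3 = 1/3
This gives 1/3 ≠ 1.

No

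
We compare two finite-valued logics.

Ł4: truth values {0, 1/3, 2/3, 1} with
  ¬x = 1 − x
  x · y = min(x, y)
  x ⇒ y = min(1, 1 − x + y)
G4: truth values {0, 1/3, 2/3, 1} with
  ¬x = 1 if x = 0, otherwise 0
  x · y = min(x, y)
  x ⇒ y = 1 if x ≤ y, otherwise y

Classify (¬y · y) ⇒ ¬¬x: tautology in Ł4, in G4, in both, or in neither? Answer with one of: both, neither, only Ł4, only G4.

In Ł4: at x = 0, y = 1/3 the value is 2/3 — not a tautology.
In G4: every assignment gives 1 — tautology.

only G4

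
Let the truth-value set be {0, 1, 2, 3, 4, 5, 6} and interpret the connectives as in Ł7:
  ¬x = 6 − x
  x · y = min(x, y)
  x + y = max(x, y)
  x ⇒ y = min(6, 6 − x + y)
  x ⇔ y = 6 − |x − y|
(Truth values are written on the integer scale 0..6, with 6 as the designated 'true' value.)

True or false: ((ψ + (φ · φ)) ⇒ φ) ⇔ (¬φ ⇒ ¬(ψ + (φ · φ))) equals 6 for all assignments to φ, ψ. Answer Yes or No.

At φ = 1, ψ = 6, for instance:
φ · φ = 1 · 1 = 1
ψ + (φ · φ) = 6 + 1 = 6
(ψ + (φ · φ)) ⇒ φ = 6 ⇒ 1 = 1
¬φ = ¬1 = 5
¬(ψ + (φ · φ)) = ¬6 = 0
¬φ ⇒ ¬(ψ + (φ · φ)) = 5 ⇒ 0 = 1
((ψ + (φ · φ)) ⇒ φ) ⇔ (¬φ ⇒ ¬(ψ + (φ · φ))) = 1 ⇔ 1 = 6
and checking the remaining 48 assignments likewise gives ≥ 6 in every case.

Yes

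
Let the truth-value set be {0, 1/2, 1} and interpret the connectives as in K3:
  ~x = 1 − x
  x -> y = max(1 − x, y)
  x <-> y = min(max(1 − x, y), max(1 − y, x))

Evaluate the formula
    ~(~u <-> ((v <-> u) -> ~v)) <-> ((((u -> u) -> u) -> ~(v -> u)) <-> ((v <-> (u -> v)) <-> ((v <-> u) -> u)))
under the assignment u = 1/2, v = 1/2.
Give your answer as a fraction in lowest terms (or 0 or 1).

1/2

~u = ~1/2 = 1/2
v <-> u = 1/2 <-> 1/2 = 1/2
~v = ~1/2 = 1/2
(v <-> u) -> ~v = 1/2 -> 1/2 = 1/2
~u <-> ((v <-> u) -> ~v) = 1/2 <-> 1/2 = 1/2
~(~u <-> ((v <-> u) -> ~v)) = ~1/2 = 1/2
u -> u = 1/2 -> 1/2 = 1/2
(u -> u) -> u = 1/2 -> 1/2 = 1/2
v -> u = 1/2 -> 1/2 = 1/2
~(v -> u) = ~1/2 = 1/2
((u -> u) -> u) -> ~(v -> u) = 1/2 -> 1/2 = 1/2
u -> v = 1/2 -> 1/2 = 1/2
v <-> (u -> v) = 1/2 <-> 1/2 = 1/2
v <-> u = 1/2 <-> 1/2 = 1/2
(v <-> u) -> u = 1/2 -> 1/2 = 1/2
(v <-> (u -> v)) <-> ((v <-> u) -> u) = 1/2 <-> 1/2 = 1/2
(((u -> u) -> u) -> ~(v -> u)) <-> ((v <-> (u -> v)) <-> ((v <-> u) -> u)) = 1/2 <-> 1/2 = 1/2
~(~u <-> ((v <-> u) -> ~v)) <-> ((((u -> u) -> u) -> ~(v -> u)) <-> ((v <-> (u -> v)) <-> ((v <-> u) -> u))) = 1/2 <-> 1/2 = 1/2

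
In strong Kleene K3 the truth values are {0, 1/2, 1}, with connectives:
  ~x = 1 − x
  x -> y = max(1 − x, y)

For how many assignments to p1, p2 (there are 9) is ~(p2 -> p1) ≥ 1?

1

p1 = 0, p2 = 0 ↦ 0  <
p1 = 0, p2 = 1/2 ↦ 1/2  <
p1 = 0, p2 = 1 ↦ 1  ≥
p1 = 1/2, p2 = 0 ↦ 0  <
p1 = 1/2, p2 = 1/2 ↦ 1/2  <
p1 = 1/2, p2 = 1 ↦ 1/2  <
p1 = 1, p2 = 0 ↦ 0  <
p1 = 1, p2 = 1/2 ↦ 0  <
p1 = 1, p2 = 1 ↦ 0  <
So 1 of the 9 assignments meets the threshold.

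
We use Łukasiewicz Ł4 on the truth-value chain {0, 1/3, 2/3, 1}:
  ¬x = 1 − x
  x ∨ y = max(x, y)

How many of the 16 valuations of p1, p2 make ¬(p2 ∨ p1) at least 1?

p1 = 0, p2 = 0 ↦ 1  ≥
p1 = 0, p2 = 1/3 ↦ 2/3  <
p1 = 0, p2 = 2/3 ↦ 1/3  <
p1 = 0, p2 = 1 ↦ 0  <
p1 = 1/3, p2 = 0 ↦ 2/3  <
p1 = 1/3, p2 = 1/3 ↦ 2/3  <
p1 = 1/3, p2 = 2/3 ↦ 1/3  <
p1 = 1/3, p2 = 1 ↦ 0  <
p1 = 2/3, p2 = 0 ↦ 1/3  <
p1 = 2/3, p2 = 1/3 ↦ 1/3  <
p1 = 2/3, p2 = 2/3 ↦ 1/3  <
p1 = 2/3, p2 = 1 ↦ 0  <
p1 = 1, p2 = 0 ↦ 0  <
p1 = 1, p2 = 1/3 ↦ 0  <
p1 = 1, p2 = 2/3 ↦ 0  <
p1 = 1, p2 = 1 ↦ 0  <
So 1 of the 16 assignments meets the threshold.

1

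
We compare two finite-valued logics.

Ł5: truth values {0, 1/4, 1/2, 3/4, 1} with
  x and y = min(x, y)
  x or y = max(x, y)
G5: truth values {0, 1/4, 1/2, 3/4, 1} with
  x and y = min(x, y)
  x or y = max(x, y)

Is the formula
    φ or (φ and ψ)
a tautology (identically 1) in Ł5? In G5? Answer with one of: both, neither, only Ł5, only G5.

In Ł5: at φ = 0, ψ = 0 the value is 0 — not a tautology.
In G5: at φ = 0, ψ = 0 the value is 0 — not a tautology.

neither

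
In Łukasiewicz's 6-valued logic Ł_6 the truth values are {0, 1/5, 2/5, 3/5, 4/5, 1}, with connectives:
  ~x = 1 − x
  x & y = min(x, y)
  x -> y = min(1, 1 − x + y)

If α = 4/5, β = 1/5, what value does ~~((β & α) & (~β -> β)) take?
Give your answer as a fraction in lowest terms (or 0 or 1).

β & α = 1/5 & 4/5 = 1/5
~β = ~1/5 = 4/5
~β -> β = 4/5 -> 1/5 = 2/5
(β & α) & (~β -> β) = 1/5 & 2/5 = 1/5
~((β & α) & (~β -> β)) = ~1/5 = 4/5
~~((β & α) & (~β -> β)) = ~4/5 = 1/5

1/5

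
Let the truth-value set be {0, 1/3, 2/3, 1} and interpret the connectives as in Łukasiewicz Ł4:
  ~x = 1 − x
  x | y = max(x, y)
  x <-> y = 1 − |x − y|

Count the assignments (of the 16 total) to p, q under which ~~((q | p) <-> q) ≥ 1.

10

p = 0, q = 0 ↦ 1  ≥
p = 0, q = 1/3 ↦ 1  ≥
p = 0, q = 2/3 ↦ 1  ≥
p = 0, q = 1 ↦ 1  ≥
p = 1/3, q = 0 ↦ 2/3  <
p = 1/3, q = 1/3 ↦ 1  ≥
p = 1/3, q = 2/3 ↦ 1  ≥
p = 1/3, q = 1 ↦ 1  ≥
p = 2/3, q = 0 ↦ 1/3  <
p = 2/3, q = 1/3 ↦ 2/3  <
p = 2/3, q = 2/3 ↦ 1  ≥
p = 2/3, q = 1 ↦ 1  ≥
p = 1, q = 0 ↦ 0  <
p = 1, q = 1/3 ↦ 1/3  <
p = 1, q = 2/3 ↦ 2/3  <
p = 1, q = 1 ↦ 1  ≥
So 10 of the 16 assignments meet the threshold.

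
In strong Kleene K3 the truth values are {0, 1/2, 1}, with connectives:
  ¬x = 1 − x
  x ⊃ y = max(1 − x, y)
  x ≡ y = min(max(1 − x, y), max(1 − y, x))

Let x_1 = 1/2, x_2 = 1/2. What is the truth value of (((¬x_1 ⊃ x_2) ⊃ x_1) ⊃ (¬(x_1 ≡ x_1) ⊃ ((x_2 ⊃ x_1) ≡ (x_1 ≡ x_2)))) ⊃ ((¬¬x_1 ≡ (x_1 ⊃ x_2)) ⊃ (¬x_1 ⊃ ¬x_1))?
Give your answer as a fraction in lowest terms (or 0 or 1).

1/2

¬x_1 = ¬1/2 = 1/2
¬x_1 ⊃ x_2 = 1/2 ⊃ 1/2 = 1/2
(¬x_1 ⊃ x_2) ⊃ x_1 = 1/2 ⊃ 1/2 = 1/2
x_1 ≡ x_1 = 1/2 ≡ 1/2 = 1/2
¬(x_1 ≡ x_1) = ¬1/2 = 1/2
x_2 ⊃ x_1 = 1/2 ⊃ 1/2 = 1/2
x_1 ≡ x_2 = 1/2 ≡ 1/2 = 1/2
(x_2 ⊃ x_1) ≡ (x_1 ≡ x_2) = 1/2 ≡ 1/2 = 1/2
¬(x_1 ≡ x_1) ⊃ ((x_2 ⊃ x_1) ≡ (x_1 ≡ x_2)) = 1/2 ⊃ 1/2 = 1/2
((¬x_1 ⊃ x_2) ⊃ x_1) ⊃ (¬(x_1 ≡ x_1) ⊃ ((x_2 ⊃ x_1) ≡ (x_1 ≡ x_2))) = 1/2 ⊃ 1/2 = 1/2
¬x_1 = ¬1/2 = 1/2
¬¬x_1 = ¬1/2 = 1/2
x_1 ⊃ x_2 = 1/2 ⊃ 1/2 = 1/2
¬¬x_1 ≡ (x_1 ⊃ x_2) = 1/2 ≡ 1/2 = 1/2
¬x_1 = ¬1/2 = 1/2
¬x_1 = ¬1/2 = 1/2
¬x_1 ⊃ ¬x_1 = 1/2 ⊃ 1/2 = 1/2
(¬¬x_1 ≡ (x_1 ⊃ x_2)) ⊃ (¬x_1 ⊃ ¬x_1) = 1/2 ⊃ 1/2 = 1/2
(((¬x_1 ⊃ x_2) ⊃ x_1) ⊃ (¬(x_1 ≡ x_1) ⊃ ((x_2 ⊃ x_1) ≡ (x_1 ≡ x_2)))) ⊃ ((¬¬x_1 ≡ (x_1 ⊃ x_2)) ⊃ (¬x_1 ⊃ ¬x_1)) = 1/2 ⊃ 1/2 = 1/2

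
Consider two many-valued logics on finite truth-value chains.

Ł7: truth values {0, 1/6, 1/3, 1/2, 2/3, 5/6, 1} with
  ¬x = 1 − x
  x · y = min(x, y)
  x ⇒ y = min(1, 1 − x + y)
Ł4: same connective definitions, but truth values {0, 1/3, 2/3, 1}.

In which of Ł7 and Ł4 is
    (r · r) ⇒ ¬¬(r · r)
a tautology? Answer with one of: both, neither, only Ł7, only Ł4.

In Ł7: every assignment gives 1 — tautology.
In Ł4: every assignment gives 1 — tautology.

both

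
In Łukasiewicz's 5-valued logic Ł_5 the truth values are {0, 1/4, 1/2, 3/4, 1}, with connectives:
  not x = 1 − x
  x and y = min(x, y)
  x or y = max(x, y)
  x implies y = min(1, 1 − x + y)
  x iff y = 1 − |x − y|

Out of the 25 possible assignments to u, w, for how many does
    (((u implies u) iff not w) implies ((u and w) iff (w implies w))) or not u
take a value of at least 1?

value 1: 16 assignments (counts)
value 3/4: 3 assignments
value 1/2: 4 assignments
value 1/4: 1 assignment
value 0: 1 assignment
So 16 of the 25 assignments meet the threshold.

16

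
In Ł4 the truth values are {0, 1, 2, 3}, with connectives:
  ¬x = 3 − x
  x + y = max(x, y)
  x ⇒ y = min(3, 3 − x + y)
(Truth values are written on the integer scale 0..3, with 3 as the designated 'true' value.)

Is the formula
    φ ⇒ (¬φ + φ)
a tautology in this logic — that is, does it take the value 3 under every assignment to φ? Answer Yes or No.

Yes

φ = 0 ↦ 3
φ = 1 ↦ 3
φ = 2 ↦ 3
φ = 3 ↦ 3
Every assignment gives a value ≥ 3.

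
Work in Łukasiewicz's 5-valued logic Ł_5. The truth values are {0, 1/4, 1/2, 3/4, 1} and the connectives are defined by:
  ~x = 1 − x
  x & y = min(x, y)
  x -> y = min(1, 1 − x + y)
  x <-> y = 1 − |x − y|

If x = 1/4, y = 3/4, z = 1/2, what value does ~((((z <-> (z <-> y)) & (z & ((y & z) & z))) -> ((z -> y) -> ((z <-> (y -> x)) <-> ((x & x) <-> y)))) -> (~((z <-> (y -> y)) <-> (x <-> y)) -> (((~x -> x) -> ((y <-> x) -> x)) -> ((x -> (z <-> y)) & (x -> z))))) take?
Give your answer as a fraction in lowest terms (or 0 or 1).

0

z <-> y = 1/2 <-> 3/4 = 3/4
z <-> (z <-> y) = 1/2 <-> 3/4 = 3/4
y & z = 3/4 & 1/2 = 1/2
(y & z) & z = 1/2 & 1/2 = 1/2
z & ((y & z) & z) = 1/2 & 1/2 = 1/2
(z <-> (z <-> y)) & (z & ((y & z) & z)) = 3/4 & 1/2 = 1/2
z -> y = 1/2 -> 3/4 = 1
y -> x = 3/4 -> 1/4 = 1/2
z <-> (y -> x) = 1/2 <-> 1/2 = 1
x & x = 1/4 & 1/4 = 1/4
(x & x) <-> y = 1/4 <-> 3/4 = 1/2
(z <-> (y -> x)) <-> ((x & x) <-> y) = 1 <-> 1/2 = 1/2
(z -> y) -> ((z <-> (y -> x)) <-> ((x & x) <-> y)) = 1 -> 1/2 = 1/2
((z <-> (z <-> y)) & (z & ((y & z) & z))) -> ((z -> y) -> ((z <-> (y -> x)) <-> ((x & x) <-> y))) = 1/2 -> 1/2 = 1
y -> y = 3/4 -> 3/4 = 1
z <-> (y -> y) = 1/2 <-> 1 = 1/2
x <-> y = 1/4 <-> 3/4 = 1/2
(z <-> (y -> y)) <-> (x <-> y) = 1/2 <-> 1/2 = 1
~((z <-> (y -> y)) <-> (x <-> y)) = ~1 = 0
~x = ~1/4 = 3/4
~x -> x = 3/4 -> 1/4 = 1/2
y <-> x = 3/4 <-> 1/4 = 1/2
(y <-> x) -> x = 1/2 -> 1/4 = 3/4
(~x -> x) -> ((y <-> x) -> x) = 1/2 -> 3/4 = 1
z <-> y = 1/2 <-> 3/4 = 3/4
x -> (z <-> y) = 1/4 -> 3/4 = 1
x -> z = 1/4 -> 1/2 = 1
(x -> (z <-> y)) & (x -> z) = 1 & 1 = 1
((~x -> x) -> ((y <-> x) -> x)) -> ((x -> (z <-> y)) & (x -> z)) = 1 -> 1 = 1
~((z <-> (y -> y)) <-> (x <-> y)) -> (((~x -> x) -> ((y <-> x) -> x)) -> ((x -> (z <-> y)) & (x -> z))) = 0 -> 1 = 1
(((z <-> (z <-> y)) & (z & ((y & z) & z))) -> ((z -> y) -> ((z <-> (y -> x)) <-> ((x & x) <-> y)))) -> (~((z <-> (y -> y)) <-> (x <-> y)) -> (((~x -> x) -> ((y <-> x) -> x)) -> ((x -> (z <-> y)) & (x -> z)))) = 1 -> 1 = 1
~((((z <-> (z <-> y)) & (z & ((y & z) & z))) -> ((z -> y) -> ((z <-> (y -> x)) <-> ((x & x) <-> y)))) -> (~((z <-> (y -> y)) <-> (x <-> y)) -> (((~x -> x) -> ((y <-> x) -> x)) -> ((x -> (z <-> y)) & (x -> z))))) = ~1 = 0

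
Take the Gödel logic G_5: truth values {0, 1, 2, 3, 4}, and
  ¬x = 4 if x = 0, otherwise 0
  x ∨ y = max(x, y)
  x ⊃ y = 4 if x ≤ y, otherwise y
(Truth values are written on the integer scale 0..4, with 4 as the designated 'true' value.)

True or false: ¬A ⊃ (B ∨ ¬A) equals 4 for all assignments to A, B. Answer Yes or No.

At A = 3, B = 2, for instance:
¬A = ¬3 = 0
B ∨ ¬A = 2 ∨ 0 = 2
¬A ⊃ (B ∨ ¬A) = 0 ⊃ 2 = 4
and checking the remaining 24 assignments likewise gives ≥ 4 in every case.

Yes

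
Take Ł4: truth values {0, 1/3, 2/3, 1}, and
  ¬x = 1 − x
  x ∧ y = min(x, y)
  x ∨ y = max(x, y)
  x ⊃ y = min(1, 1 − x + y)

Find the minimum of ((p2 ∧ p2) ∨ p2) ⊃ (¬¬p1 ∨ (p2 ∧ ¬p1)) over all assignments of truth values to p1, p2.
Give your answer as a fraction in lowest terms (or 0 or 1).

Take p1 = 1/3, p2 = 1:
p2 ∧ p2 = 1 ∧ 1 = 1
(p2 ∧ p2) ∨ p2 = 1 ∨ 1 = 1
¬p1 = ¬1/3 = 2/3
¬¬p1 = ¬2/3 = 1/3
¬p1 = ¬1/3 = 2/3
p2 ∧ ¬p1 = 1 ∧ 2/3 = 2/3
¬¬p1 ∨ (p2 ∧ ¬p1) = 1/3 ∨ 2/3 = 2/3
((p2 ∧ p2) ∨ p2) ⊃ (¬¬p1 ∨ (p2 ∧ ¬p1)) = 1 ⊃ 2/3 = 2/3
No assignment yields a value below 2/3, so this is the minimum.

2/3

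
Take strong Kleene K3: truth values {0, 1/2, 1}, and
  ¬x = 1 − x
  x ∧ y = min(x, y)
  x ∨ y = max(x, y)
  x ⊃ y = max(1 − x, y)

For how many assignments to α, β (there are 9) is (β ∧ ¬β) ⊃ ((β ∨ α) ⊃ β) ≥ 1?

α = 0, β = 0 ↦ 1  ≥
α = 0, β = 1/2 ↦ 1/2  <
α = 0, β = 1 ↦ 1  ≥
α = 1/2, β = 0 ↦ 1  ≥
α = 1/2, β = 1/2 ↦ 1/2  <
α = 1/2, β = 1 ↦ 1  ≥
α = 1, β = 0 ↦ 1  ≥
α = 1, β = 1/2 ↦ 1/2  <
α = 1, β = 1 ↦ 1  ≥
So 6 of the 9 assignments meet the threshold.

6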